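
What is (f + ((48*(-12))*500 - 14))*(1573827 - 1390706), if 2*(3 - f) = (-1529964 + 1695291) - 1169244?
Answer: 78356560295/2 ≈ 3.9178e+10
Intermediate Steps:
f = 1003923/2 (f = 3 - ((-1529964 + 1695291) - 1169244)/2 = 3 - (165327 - 1169244)/2 = 3 - ½*(-1003917) = 3 + 1003917/2 = 1003923/2 ≈ 5.0196e+5)
(f + ((48*(-12))*500 - 14))*(1573827 - 1390706) = (1003923/2 + ((48*(-12))*500 - 14))*(1573827 - 1390706) = (1003923/2 + (-576*500 - 14))*183121 = (1003923/2 + (-288000 - 14))*183121 = (1003923/2 - 288014)*183121 = (427895/2)*183121 = 78356560295/2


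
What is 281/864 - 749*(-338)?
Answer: 218732249/864 ≈ 2.5316e+5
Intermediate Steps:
281/864 - 749*(-338) = 281*(1/864) + 253162 = 281/864 + 253162 = 218732249/864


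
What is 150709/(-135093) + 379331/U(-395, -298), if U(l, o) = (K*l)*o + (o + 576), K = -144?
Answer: -2605756785841/2289821216466 ≈ -1.1380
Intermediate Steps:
U(l, o) = 576 + o - 144*l*o (U(l, o) = (-144*l)*o + (o + 576) = -144*l*o + (576 + o) = 576 + o - 144*l*o)
150709/(-135093) + 379331/U(-395, -298) = 150709/(-135093) + 379331/(576 - 298 - 144*(-395)*(-298)) = 150709*(-1/135093) + 379331/(576 - 298 - 16950240) = -150709/135093 + 379331/(-16949962) = -150709/135093 + 379331*(-1/16949962) = -150709/135093 - 379331/16949962 = -2605756785841/2289821216466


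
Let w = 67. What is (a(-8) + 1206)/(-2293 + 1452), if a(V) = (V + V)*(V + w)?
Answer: -262/841 ≈ -0.31153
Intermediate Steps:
a(V) = 2*V*(67 + V) (a(V) = (V + V)*(V + 67) = (2*V)*(67 + V) = 2*V*(67 + V))
(a(-8) + 1206)/(-2293 + 1452) = (2*(-8)*(67 - 8) + 1206)/(-2293 + 1452) = (2*(-8)*59 + 1206)/(-841) = (-944 + 1206)*(-1/841) = 262*(-1/841) = -262/841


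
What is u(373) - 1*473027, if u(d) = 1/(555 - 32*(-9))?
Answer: -398761760/843 ≈ -4.7303e+5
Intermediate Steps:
u(d) = 1/843 (u(d) = 1/(555 + 288) = 1/843)
u(373) - 1*473027 = 1/843 - 1*473027 = 1/843 - 473027 = -398761760/843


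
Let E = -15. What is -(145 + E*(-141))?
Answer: -2260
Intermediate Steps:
-(145 + E*(-141)) = -(145 - 15*(-141)) = -(145 + 2115) = -1*2260 = -2260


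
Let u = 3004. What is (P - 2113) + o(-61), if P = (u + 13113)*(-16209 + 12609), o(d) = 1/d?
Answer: -3539422094/61 ≈ -5.8023e+7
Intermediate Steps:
P = -58021200 (P = (3004 + 13113)*(-16209 + 12609) = 16117*(-3600) = -58021200)
(P - 2113) + o(-61) = (-58021200 - 2113) + 1/(-61) = -58023313 - 1/61 = -3539422094/61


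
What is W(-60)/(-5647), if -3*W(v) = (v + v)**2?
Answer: 4800/5647 ≈ 0.85001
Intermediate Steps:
W(v) = -4*v**2/3 (W(v) = -(v + v)**2/3 = -4*v**2/3)
W(-60)/(-5647) = -4/3*(-60)**2/(-5647) = -4/3*3600*(-1/5647) = -4800*(-1/5647) = 4800/5647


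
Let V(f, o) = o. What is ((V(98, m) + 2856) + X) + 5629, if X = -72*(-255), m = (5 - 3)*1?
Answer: 26847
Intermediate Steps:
m = 2 (m = 2*1 = 2)
X = 18360
((V(98, m) + 2856) + X) + 5629 = ((2 + 2856) + 18360) + 5629 = (2858 + 18360) + 5629 = 21218 + 5629 = 26847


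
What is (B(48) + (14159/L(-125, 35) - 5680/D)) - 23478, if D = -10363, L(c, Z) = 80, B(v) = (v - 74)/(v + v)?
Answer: -14487931151/621780 ≈ -23301.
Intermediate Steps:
B(v) = (-74 + v)/(2*v) (B(v) = (-74 + v)/((2*v)) = (-74 + v)*(1/(2*v)) = (-74 + v)/(2*v))
(B(48) + (14159/L(-125, 35) - 5680/D)) - 23478 = ((1/2)*(-74 + 48)/48 + (14159/80 - 5680/(-10363))) - 23478 = ((1/2)*(1/48)*(-26) + (14159*(1/80) - 5680*(-1/10363))) - 23478 = (-13/48 + (14159/80 + 5680/10363)) - 23478 = (-13/48 + 147184117/829040) - 23478 = 110219689/621780 - 23478 = -14487931151/621780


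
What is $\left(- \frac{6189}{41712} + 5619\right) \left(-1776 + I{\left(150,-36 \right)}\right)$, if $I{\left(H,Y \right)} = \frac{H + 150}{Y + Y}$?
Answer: $- \frac{75858902123}{7584} \approx -1.0002 \cdot 10^{7}$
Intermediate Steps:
$I{\left(H,Y \right)} = \frac{150 + H}{2 Y}$
$\left(- \frac{6189}{41712} + 5619\right) \left(-1776 + I{\left(150,-36 \right)}\right) = \left(- \frac{6189}{41712} + 5619\right) \left(-1776 + \frac{150 + 150}{2 \left(-36\right)}\right) = \left(\left(-6189\right) \frac{1}{41712} + 5619\right) \left(-1776 + \frac{1}{2} \left(- \frac{1}{36}\right) 300\right) = \left(- \frac{2063}{13904} + 5619\right) \left(-1776 - \frac{25}{6}\right) = \frac{78124513}{13904} \left(- \frac{10681}{6}\right) = - \frac{75858902123}{7584}$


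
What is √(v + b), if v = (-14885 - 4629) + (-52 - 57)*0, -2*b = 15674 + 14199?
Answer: I*√137802/2 ≈ 185.61*I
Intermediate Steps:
b = -29873/2 (b = -(15674 + 14199)/2 = -½*29873 = -29873/2 ≈ -14937.)
v = -19514 (v = -19514 - 109*0 = -19514 + 0 = -19514)
√(v + b) = √(-19514 - 29873/2) = √(-68901/2) = I*√137802/2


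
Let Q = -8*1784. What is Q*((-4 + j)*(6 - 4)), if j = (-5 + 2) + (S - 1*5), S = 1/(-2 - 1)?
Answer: 1056128/3 ≈ 3.5204e+5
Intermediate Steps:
Q = -14272
S = -⅓ (S = 1/(-3) = -⅓ ≈ -0.33333)
j = -25/3 (j = (-5 + 2) + (-⅓ - 1*5) = -3 + (-⅓ - 5) = -3 - 16/3 = -25/3 ≈ -8.3333)
Q*((-4 + j)*(6 - 4)) = -14272*(-4 - 25/3)*(6 - 4) = -(-528064)*2/3 = -14272*(-74/3) = 1056128/3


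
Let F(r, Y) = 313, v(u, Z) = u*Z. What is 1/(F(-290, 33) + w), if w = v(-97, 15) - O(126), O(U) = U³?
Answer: -1/2001518 ≈ -4.9962e-7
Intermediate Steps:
v(u, Z) = Z*u
w = -2001831 (w = 15*(-97) - 1*126³ = -1455 - 1*2000376 = -1455 - 2000376 = -2001831)
1/(F(-290, 33) + w) = 1/(313 - 2001831) = 1/(-2001518) = -1/2001518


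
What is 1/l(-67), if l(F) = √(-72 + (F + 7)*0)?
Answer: -I*√2/12 ≈ -0.11785*I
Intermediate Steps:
l(F) = 6*I*√2 (l(F) = √(-72 + (7 + F)*0) = √(-72 + 0) = √(-72) = 6*I*√2)
1/l(-67) = 1/(6*I*√2) = -I*√2/12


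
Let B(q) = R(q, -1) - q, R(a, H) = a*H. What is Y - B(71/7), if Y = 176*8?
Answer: 9998/7 ≈ 1428.3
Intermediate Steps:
Y = 1408
R(a, H) = H*a
B(q) = -2*q (B(q) = -q - q = -2*q)
Y - B(71/7) = 1408 - (-2)*71/7 = 1408 - 1*(-142/7) = 1408 + 142/7 = 9998/7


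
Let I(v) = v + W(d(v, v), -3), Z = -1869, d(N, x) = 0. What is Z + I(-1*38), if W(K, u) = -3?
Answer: -1910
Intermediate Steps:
I(v) = -3 + v (I(v) = v - 3 = -3 + v)
Z + I(-1*38) = -1869 + (-3 - 1*38) = -1869 + (-3 - 38) = -1869 - 41 = -1910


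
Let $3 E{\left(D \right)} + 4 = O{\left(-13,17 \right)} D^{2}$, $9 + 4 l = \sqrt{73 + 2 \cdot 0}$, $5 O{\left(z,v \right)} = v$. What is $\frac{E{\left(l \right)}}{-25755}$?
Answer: $- \frac{383}{1030200} + \frac{\sqrt{73}}{20200} \approx 5.1198 \cdot 10^{-5}$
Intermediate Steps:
$O{\left(z,v \right)} = \frac{v}{5}$
$l = - \frac{9}{4} + \frac{\sqrt{73}}{4}$ ($l = - \frac{9}{4} + \frac{\sqrt{73 + 2 \cdot 0}}{4} = - \frac{9}{4} + \frac{\sqrt{73 + 0}}{4} = - \frac{9}{4} + \frac{\sqrt{73}}{4} \approx -0.114$)
$E{\left(D \right)} = - \frac{4}{3} + \frac{17 D^{2}}{15}$ ($E{\left(D \right)} = - \frac{4}{3} + \frac{\frac{1}{5} \cdot 17 D^{2}}{3} = - \frac{4}{3} + \frac{\frac{17}{5} D^{2}}{3} = - \frac{4}{3} + \frac{17 D^{2}}{15}$)
$\frac{E{\left(l \right)}}{-25755} = \frac{- \frac{4}{3} + \frac{17 \left(- \frac{9}{4} + \frac{\sqrt{73}}{4}\right)^{2}}{15}}{-25755} = \left(- \frac{4}{3} + \frac{17 \left(- \frac{9}{4} + \frac{\sqrt{73}}{4}\right)^{2}}{15}\right) \left(- \frac{1}{25755}\right) = \frac{4}{77265} - \frac{\left(- \frac{9}{4} + \frac{\sqrt{73}}{4}\right)^{2}}{22725}$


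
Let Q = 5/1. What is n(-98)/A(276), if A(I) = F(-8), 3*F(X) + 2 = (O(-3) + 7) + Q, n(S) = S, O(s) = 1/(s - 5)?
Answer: -2352/79 ≈ -29.772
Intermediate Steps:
Q = 5 (Q = 5*1 = 5)
O(s) = 1/(-5 + s)
F(X) = 79/24 (F(X) = -⅔ + ((1/(-5 - 3) + 7) + 5)/3 = -⅔ + ((1/(-8) + 7) + 5)/3 = -⅔ + ((-⅛ + 7) + 5)/3 = -⅔ + (55/8 + 5)/3 = -⅔ + (⅓)*(95/8) = -⅔ + 95/24 = 79/24)
A(I) = 79/24
n(-98)/A(276) = -98/79/24 = -98*24/79 = -2352/79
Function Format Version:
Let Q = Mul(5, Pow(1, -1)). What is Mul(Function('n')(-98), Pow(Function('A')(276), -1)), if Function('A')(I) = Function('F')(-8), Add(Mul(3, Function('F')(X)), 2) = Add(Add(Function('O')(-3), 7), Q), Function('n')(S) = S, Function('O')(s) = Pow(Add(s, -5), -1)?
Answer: Rational(-2352, 79) ≈ -29.772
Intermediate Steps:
Q = 5 (Q = Mul(5, 1) = 5)
Function('O')(s) = Pow(Add(-5, s), -1)
Function('F')(X) = Rational(79, 24) (Function('F')(X) = Add(Rational(-2, 3), Mul(Rational(1, 3), Add(Add(Pow(Add(-5, -3), -1), 7), 5))) = Add(Rational(-2, 3), Mul(Rational(1, 3), Add(Add(Pow(-8, -1), 7), 5))) = Add(Rational(-2, 3), Mul(Rational(1, 3), Add(Add(Rational(-1, 8), 7), 5))) = Add(Rational(-2, 3), Mul(Rational(1, 3), Add(Rational(55, 8), 5))) = Add(Rational(-2, 3), Mul(Rational(1, 3), Rational(95, 8))) = Add(Rational(-2, 3), Rational(95, 24)) = Rational(79, 24))
Function('A')(I) = Rational(79, 24)
Mul(Function('n')(-98), Pow(Function('A')(276), -1)) = Mul(-98, Pow(Rational(79, 24), -1)) = Mul(-98, Rational(24, 79)) = Rational(-2352, 79)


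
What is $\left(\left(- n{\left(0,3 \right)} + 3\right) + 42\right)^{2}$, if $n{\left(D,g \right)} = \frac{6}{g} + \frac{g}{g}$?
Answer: $1764$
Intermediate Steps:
$n{\left(D,g \right)} = 1 + \frac{6}{g}$ ($n{\left(D,g \right)} = \frac{6}{g} + 1 = 1 + \frac{6}{g}$)
$\left(\left(- n{\left(0,3 \right)} + 3\right) + 42\right)^{2} = \left(\left(- \frac{6 + 3}{3} + 3\right) + 42\right)^{2} = \left(\left(- \frac{9}{3} + 3\right) + 42\right)^{2} = \left(\left(\left(-1\right) 3 + 3\right) + 42\right)^{2} = \left(\left(-3 + 3\right) + 42\right)^{2} = \left(0 + 42\right)^{2} = 42^{2} = 1764$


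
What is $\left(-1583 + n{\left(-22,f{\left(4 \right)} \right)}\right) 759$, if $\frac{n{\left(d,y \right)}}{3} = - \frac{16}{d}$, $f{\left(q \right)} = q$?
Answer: $-1199841$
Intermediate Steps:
$n{\left(d,y \right)} = - \frac{48}{d}$ ($n{\left(d,y \right)} = 3 \left(- \frac{16}{d}\right) = - \frac{48}{d}$)
$\left(-1583 + n{\left(-22,f{\left(4 \right)} \right)}\right) 759 = \left(-1583 - \frac{48}{-22}\right) 759 = \left(-1583 - - \frac{24}{11}\right) 759 = \left(-1583 + \frac{24}{11}\right) 759 = \left(- \frac{17389}{11}\right) 759 = -1199841$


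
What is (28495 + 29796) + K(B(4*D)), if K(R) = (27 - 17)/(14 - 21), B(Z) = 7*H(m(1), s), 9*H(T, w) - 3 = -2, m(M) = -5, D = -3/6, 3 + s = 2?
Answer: 408027/7 ≈ 58290.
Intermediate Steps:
s = -1 (s = -3 + 2 = -1)
D = -1/2 (D = -3*1/6 = -1/2 ≈ -0.50000)
H(T, w) = 1/9 (H(T, w) = 1/3 + (1/9)*(-2) = 1/3 - 2/9 = 1/9)
B(Z) = 7/9 (B(Z) = 7*(1/9) = 7/9)
K(R) = -10/7 (K(R) = 10/(-7) = 10*(-1/7) = -10/7)
(28495 + 29796) + K(B(4*D)) = (28495 + 29796) - 10/7 = 58291 - 10/7 = 408027/7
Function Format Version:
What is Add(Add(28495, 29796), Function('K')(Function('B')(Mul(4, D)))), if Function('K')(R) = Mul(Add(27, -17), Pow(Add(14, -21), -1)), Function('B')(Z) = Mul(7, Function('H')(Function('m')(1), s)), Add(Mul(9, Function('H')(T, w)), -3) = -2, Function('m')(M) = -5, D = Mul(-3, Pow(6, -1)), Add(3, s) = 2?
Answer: Rational(408027, 7) ≈ 58290.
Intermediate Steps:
s = -1 (s = Add(-3, 2) = -1)
D = Rational(-1, 2) (D = Mul(-3, Rational(1, 6)) = Rational(-1, 2) ≈ -0.50000)
Function('H')(T, w) = Rational(1, 9) (Function('H')(T, w) = Add(Rational(1, 3), Mul(Rational(1, 9), -2)) = Add(Rational(1, 3), Rational(-2, 9)) = Rational(1, 9))
Function('B')(Z) = Rational(7, 9) (Function('B')(Z) = Mul(7, Rational(1, 9)) = Rational(7, 9))
Function('K')(R) = Rational(-10, 7) (Function('K')(R) = Mul(10, Pow(-7, -1)) = Mul(10, Rational(-1, 7)) = Rational(-10, 7))
Add(Add(28495, 29796), Function('K')(Function('B')(Mul(4, D)))) = Add(Add(28495, 29796), Rational(-10, 7)) = Add(58291, Rational(-10, 7)) = Rational(408027, 7)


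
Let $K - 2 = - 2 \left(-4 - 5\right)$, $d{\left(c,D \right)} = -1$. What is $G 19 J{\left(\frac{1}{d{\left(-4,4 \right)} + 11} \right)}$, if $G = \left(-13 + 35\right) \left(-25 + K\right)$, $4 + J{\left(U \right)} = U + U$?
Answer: $7942$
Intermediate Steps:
$K = 20$ ($K = 2 - 2 \left(-4 - 5\right) = 2 - -18 = 2 + 18 = 20$)
$J{\left(U \right)} = -4 + 2 U$ ($J{\left(U \right)} = -4 + \left(U + U\right) = -4 + 2 U$)
$G = -110$ ($G = \left(-13 + 35\right) \left(-25 + 20\right) = 22 \left(-5\right) = -110$)
$G 19 J{\left(\frac{1}{d{\left(-4,4 \right)} + 11} \right)} = \left(-110\right) 19 \left(-4 + \frac{2}{-1 + 11}\right) = - 2090 \left(-4 + \frac{2}{10}\right) = - 2090 \left(-4 + 2 \cdot \frac{1}{10}\right) = - 2090 \left(-4 + \frac{1}{5}\right) = \left(-2090\right) \left(- \frac{19}{5}\right) = 7942$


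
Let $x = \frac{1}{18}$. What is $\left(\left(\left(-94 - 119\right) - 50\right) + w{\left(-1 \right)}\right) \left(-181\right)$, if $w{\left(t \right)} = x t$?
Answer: $\frac{857035}{18} \approx 47613.0$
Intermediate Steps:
$x = \frac{1}{18} \approx 0.055556$
$w{\left(t \right)} = \frac{t}{18}$
$\left(\left(\left(-94 - 119\right) - 50\right) + w{\left(-1 \right)}\right) \left(-181\right) = \left(\left(\left(-94 - 119\right) - 50\right) + \frac{1}{18} \left(-1\right)\right) \left(-181\right) = \left(\left(-213 - 50\right) - \frac{1}{18}\right) \left(-181\right) = \left(-263 - \frac{1}{18}\right) \left(-181\right) = \left(- \frac{4735}{18}\right) \left(-181\right) = \frac{857035}{18}$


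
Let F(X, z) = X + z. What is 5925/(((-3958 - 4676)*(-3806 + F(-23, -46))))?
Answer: 79/446090 ≈ 0.00017709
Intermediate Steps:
5925/(((-3958 - 4676)*(-3806 + F(-23, -46)))) = 5925/(((-3958 - 4676)*(-3806 + (-23 - 46)))) = 5925/((-8634*(-3806 - 69))) = 5925/((-8634*(-3875))) = 5925/33456750 = 5925*(1/33456750) = 79/446090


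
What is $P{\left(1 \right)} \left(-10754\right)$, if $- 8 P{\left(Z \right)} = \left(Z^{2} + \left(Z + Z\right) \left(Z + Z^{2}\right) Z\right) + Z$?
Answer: $\frac{16131}{2} \approx 8065.5$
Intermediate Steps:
$P{\left(Z \right)} = - \frac{Z}{8} - \frac{Z^{2}}{8} - \frac{Z^{2} \left(Z + Z^{2}\right)}{4}$ ($P{\left(Z \right)} = - \frac{\left(Z^{2} + \left(Z + Z\right) \left(Z + Z^{2}\right) Z\right) + Z}{8} = - \frac{\left(Z^{2} + 2 Z \left(Z + Z^{2}\right) Z\right) + Z}{8} = - \frac{\left(Z^{2} + 2 Z^{2} \left(Z + Z^{2}\right)\right) + Z}{8} = - \frac{Z + Z^{2} + 2 Z^{2} \left(Z + Z^{2}\right)}{8} = - \frac{Z}{8} - \frac{Z^{2}}{8} - \frac{Z^{2} \left(Z + Z^{2}\right)}{4}$)
$P{\left(1 \right)} \left(-10754\right) = \left(- \frac{1}{8}\right) 1 \left(1 + 1 + 2 \cdot 1^{2} + 2 \cdot 1^{3}\right) \left(-10754\right) = \left(- \frac{1}{8}\right) 1 \left(1 + 1 + 2 \cdot 1 + 2 \cdot 1\right) \left(-10754\right) = \left(- \frac{1}{8}\right) 1 \left(1 + 1 + 2 + 2\right) \left(-10754\right) = \left(- \frac{1}{8}\right) 1 \cdot 6 \left(-10754\right) = \left(- \frac{3}{4}\right) \left(-10754\right) = \frac{16131}{2}$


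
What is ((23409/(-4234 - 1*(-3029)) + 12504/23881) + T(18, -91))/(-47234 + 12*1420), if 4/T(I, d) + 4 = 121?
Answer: 4886812741/7819927302330 ≈ 0.00062492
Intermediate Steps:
T(I, d) = 4/117 (T(I, d) = 4/(-4 + 121) = 4/117)
((23409/(-4234 - 1*(-3029)) + 12504/23881) + T(18, -91))/(-47234 + 12*1420) = ((23409/(-4234 - 1*(-3029)) + 12504/23881) + 4/117)/(-47234 + 12*1420) = ((23409/(-4234 + 3029) + 12504*(1/23881)) + 4/117)/(-47234 + 17040) = ((23409/(-1205) + 12504/23881) + 4/117)/(-30194) = ((23409*(-1/1205) + 12504/23881) + 4/117)*(-1/30194) = ((-23409/1205 + 12504/23881) + 4/117)*(-1/30194) = (-543963009/28776605 + 4/117)*(-1/30194) = -4886812741/258989445*(-1/30194) = 4886812741/7819927302330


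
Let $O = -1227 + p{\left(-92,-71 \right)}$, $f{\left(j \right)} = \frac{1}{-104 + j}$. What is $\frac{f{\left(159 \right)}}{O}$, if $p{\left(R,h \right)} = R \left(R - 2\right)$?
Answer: $\frac{1}{408155} \approx 2.45 \cdot 10^{-6}$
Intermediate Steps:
$p{\left(R,h \right)} = R \left(-2 + R\right)$
$O = 7421$ ($O = -1227 - 92 \left(-2 - 92\right) = -1227 - -8648 = -1227 + 8648 = 7421$)
$\frac{f{\left(159 \right)}}{O} = \frac{1}{\left(-104 + 159\right) 7421} = \frac{1}{55} \cdot \frac{1}{7421} = \frac{1}{408155}$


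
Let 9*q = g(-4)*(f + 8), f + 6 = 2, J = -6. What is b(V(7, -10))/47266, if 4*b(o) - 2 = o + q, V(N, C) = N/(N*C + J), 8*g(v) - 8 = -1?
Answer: 1571/129319776 ≈ 1.2148e-5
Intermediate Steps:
g(v) = 7/8 (g(v) = 1 + (1/8)*(-1) = 1 - 1/8 = 7/8)
f = -4 (f = -6 + 2 = -4)
q = 7/18 (q = (7*(-4 + 8)/8)/9 = ((7/8)*4)/9 = (1/9)*(7/2) = 7/18 ≈ 0.38889)
V(N, C) = N/(-6 + C*N) (V(N, C) = N/(N*C - 6) = N/(C*N - 6) = N/(-6 + C*N))
b(o) = 43/72 + o/4 (b(o) = 1/2 + (o + 7/18)/4 = 1/2 + (7/18 + o)/4 = 1/2 + (7/72 + o/4) = 43/72 + o/4)
b(V(7, -10))/47266 = (43/72 + (7/(-6 - 10*7))/4)/47266 = (43/72 + (7/(-6 - 70))/4)*(1/47266) = (43/72 + (7/(-76))/4)*(1/47266) = (43/72 + (7*(-1/76))/4)*(1/47266) = (43/72 + (1/4)*(-7/76))*(1/47266) = (43/72 - 7/304)*(1/47266) = (1571/2736)*(1/47266) = 1571/129319776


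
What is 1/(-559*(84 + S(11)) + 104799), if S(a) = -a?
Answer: 1/63992 ≈ 1.5627e-5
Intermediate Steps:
1/(-559*(84 + S(11)) + 104799) = 1/(-559*(84 - 1*11) + 104799) = 1/(-559*(84 - 11) + 104799) = 1/(-559*73 + 104799) = 1/(-40807 + 104799) = 1/63992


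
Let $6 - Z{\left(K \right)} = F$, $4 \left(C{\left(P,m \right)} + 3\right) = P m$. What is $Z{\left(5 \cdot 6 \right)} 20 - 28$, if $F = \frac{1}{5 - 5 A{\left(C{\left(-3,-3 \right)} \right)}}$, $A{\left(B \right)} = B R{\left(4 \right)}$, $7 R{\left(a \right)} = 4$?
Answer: $\frac{446}{5} \approx 89.2$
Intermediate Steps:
$C{\left(P,m \right)} = -3 + \frac{P m}{4}$
$R{\left(a \right)} = \frac{4}{7}$ ($R{\left(a \right)} = \frac{1}{7} \cdot 4 = \frac{4}{7}$)
$A{\left(B \right)} = \frac{4 B}{7}$ ($A{\left(B \right)} = B \frac{4}{7} = \frac{4 B}{7}$)
$F = \frac{7}{50}$ ($F = \frac{1}{5 - 5 \frac{4 \left(-3 + \frac{1}{4} \left(-3\right) \left(-3\right)\right)}{7}} = \frac{1}{5 - 5 \frac{4 \left(-3 + \frac{9}{4}\right)}{7}} = \frac{1}{5 - 5 \cdot \frac{4}{7} \left(- \frac{3}{4}\right)} = \frac{1}{5 - - \frac{15}{7}} = \frac{1}{5 + \frac{15}{7}} = \frac{1}{\frac{50}{7}} = \frac{7}{50} \approx 0.14$)
$Z{\left(K \right)} = \frac{293}{50}$ ($Z{\left(K \right)} = 6 - \frac{7}{50} = \frac{293}{50}$)
$Z{\left(5 \cdot 6 \right)} 20 - 28 = \frac{293}{50} \cdot 20 - 28 = \frac{586}{5} - 28 = \frac{446}{5}$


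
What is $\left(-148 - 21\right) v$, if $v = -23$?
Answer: $3887$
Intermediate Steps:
$\left(-148 - 21\right) v = \left(-148 - 21\right) \left(-23\right) = \left(-169\right) \left(-23\right) = 3887$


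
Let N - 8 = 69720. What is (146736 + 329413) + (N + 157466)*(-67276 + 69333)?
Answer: 467814207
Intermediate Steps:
N = 69728 (N = 8 + 69720 = 69728)
(146736 + 329413) + (N + 157466)*(-67276 + 69333) = (146736 + 329413) + (69728 + 157466)*(-67276 + 69333) = 476149 + 227194*2057 = 476149 + 467338058 = 467814207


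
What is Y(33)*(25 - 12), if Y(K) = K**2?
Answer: 14157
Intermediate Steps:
Y(33)*(25 - 12) = 33**2*(25 - 12) = 1089*13 = 14157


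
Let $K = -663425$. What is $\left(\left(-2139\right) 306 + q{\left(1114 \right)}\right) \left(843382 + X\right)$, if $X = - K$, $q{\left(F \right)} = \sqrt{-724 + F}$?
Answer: $-986256412938 + 1506807 \sqrt{390} \approx -9.8623 \cdot 10^{11}$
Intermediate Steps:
$X = 663425$ ($X = \left(-1\right) \left(-663425\right) = 663425$)
$\left(\left(-2139\right) 306 + q{\left(1114 \right)}\right) \left(843382 + X\right) = \left(\left(-2139\right) 306 + \sqrt{-724 + 1114}\right) \left(843382 + 663425\right) = \left(-654534 + \sqrt{390}\right) 1506807 = -986256412938 + 1506807 \sqrt{390}$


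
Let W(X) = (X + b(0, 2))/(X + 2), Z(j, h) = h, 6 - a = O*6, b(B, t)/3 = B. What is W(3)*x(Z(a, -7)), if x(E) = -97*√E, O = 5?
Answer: -291*I*√7/5 ≈ -153.98*I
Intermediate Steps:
b(B, t) = 3*B
a = -24 (a = 6 - 5*6 = 6 - 1*30 = 6 - 30 = -24)
W(X) = X/(2 + X) (W(X) = (X + 3*0)/(X + 2) = (X + 0)/(2 + X) = X/(2 + X))
W(3)*x(Z(a, -7)) = (3/(2 + 3))*(-97*I*√7) = (3/5)*(-97*I*√7) = (3*(⅕))*(-97*I*√7) = 3*(-97*I*√7)/5 = -291*I*√7/5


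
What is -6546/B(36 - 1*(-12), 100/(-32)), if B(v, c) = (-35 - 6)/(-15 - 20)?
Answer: -229110/41 ≈ -5588.0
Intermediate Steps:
B(v, c) = 41/35 (B(v, c) = -41/(-35) = -41*(-1/35) = 41/35)
-6546/B(36 - 1*(-12), 100/(-32)) = -6546/41/35 = -6546*35/41 = -229110/41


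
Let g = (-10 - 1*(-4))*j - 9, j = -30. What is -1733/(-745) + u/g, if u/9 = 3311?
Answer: 2499622/14155 ≈ 176.59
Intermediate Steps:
u = 29799 (u = 9*3311 = 29799)
g = 171 (g = (-10 - 1*(-4))*(-30) - 9 = (-10 + 4)*(-30) - 9 = -6*(-30) - 9 = 180 - 9 = 171)
-1733/(-745) + u/g = -1733/(-745) + 29799/171 = -1733*(-1/745) + 29799*(1/171) = 1733/745 + 3311/19 = 2499622/14155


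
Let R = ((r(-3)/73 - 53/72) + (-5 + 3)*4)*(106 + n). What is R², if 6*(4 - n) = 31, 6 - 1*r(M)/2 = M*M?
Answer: 849927786697441/994519296 ≈ 8.5461e+5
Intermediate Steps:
r(M) = 12 - 2*M² (r(M) = 12 - 2*M*M = 12 - 2*M²)
n = -7/6 (n = 4 - ⅙*31 = 4 - 31/6 = -7/6 ≈ -1.1667)
R = -29153521/31536 (R = (((12 - 2*(-3)²)/73 - 53/72) + (-5 + 3)*4)*(106 - 7/6) = (((12 - 2*9)*(1/73) - 53*1/72) - 2*4)*(629/6) = (((12 - 18)*(1/73) - 53/72) - 8)*(629/6) = ((-6*1/73 - 53/72) - 8)*(629/6) = ((-6/73 - 53/72) - 8)*(629/6) = (-4301/5256 - 8)*(629/6) = -46349/5256*629/6 = -29153521/31536 ≈ -924.45)
R² = (-29153521/31536)² = 849927786697441/994519296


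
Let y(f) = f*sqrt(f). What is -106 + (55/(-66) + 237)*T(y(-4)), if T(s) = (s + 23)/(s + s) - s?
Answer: 145/12 + 213967*I/96 ≈ 12.083 + 2228.8*I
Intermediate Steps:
y(f) = f**(3/2)
T(s) = -s + (23 + s)/(2*s) (T(s) = (23 + s)/((2*s)) - s = (23 + s)*(1/(2*s)) - s = (23 + s)/(2*s) - s = -s + (23 + s)/(2*s))
-106 + (55/(-66) + 237)*T(y(-4)) = -106 + (55/(-66) + 237)*(1/2 - (-4)**(3/2) + 23/(2*((-4)**(3/2)))) = -106 + (55*(-1/66) + 237)*(1/2 - (-8)*I + 23/(2*((-8*I)))) = -106 + (-5/6 + 237)*(1/2 + 8*I + 23*(I/8)/2) = -106 + 1417*(1/2 + 8*I + 23*I/16)/6 = -106 + 1417*(1/2 + 151*I/16)/6 = -106 + (1417/12 + 213967*I/96) = 145/12 + 213967*I/96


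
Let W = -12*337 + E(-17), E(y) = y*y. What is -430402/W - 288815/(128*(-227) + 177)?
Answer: 13514079683/108440645 ≈ 124.62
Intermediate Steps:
E(y) = y²
W = -3755 (W = -12*337 + (-17)² = -4044 + 289 = -3755)
-430402/W - 288815/(128*(-227) + 177) = -430402/(-3755) - 288815/(128*(-227) + 177) = -430402*(-1/3755) - 288815/(-29056 + 177) = 430402/3755 - 288815/(-28879) = 430402/3755 - 288815*(-1/28879) = 430402/3755 + 288815/28879 = 13514079683/108440645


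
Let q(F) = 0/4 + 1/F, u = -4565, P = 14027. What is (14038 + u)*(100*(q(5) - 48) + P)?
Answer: 87596831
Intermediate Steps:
q(F) = 1/F (q(F) = 0*(1/4) + 1/F = 0 + 1/F = 1/F)
(14038 + u)*(100*(q(5) - 48) + P) = (14038 - 4565)*(100*(1/5 - 48) + 14027) = 9473*(100*(1/5 - 48) + 14027) = 9473*(100*(-239/5) + 14027) = 9473*(-4780 + 14027) = 9473*9247 = 87596831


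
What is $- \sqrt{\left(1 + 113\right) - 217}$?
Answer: $- i \sqrt{103} \approx - 10.149 i$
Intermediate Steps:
$- \sqrt{\left(1 + 113\right) - 217} = - \sqrt{114 - 217} = - \sqrt{-103} = - i \sqrt{103}$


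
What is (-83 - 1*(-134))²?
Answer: 2601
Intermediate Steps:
(-83 - 1*(-134))² = (-83 + 134)² = 51² = 2601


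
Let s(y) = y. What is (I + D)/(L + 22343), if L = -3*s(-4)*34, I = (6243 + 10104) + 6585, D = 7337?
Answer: 30269/22751 ≈ 1.3304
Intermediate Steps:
I = 22932 (I = 16347 + 6585 = 22932)
L = 408 (L = -3*(-4)*34 = 12*34 = 408)
(I + D)/(L + 22343) = (22932 + 7337)/(408 + 22343) = 30269/22751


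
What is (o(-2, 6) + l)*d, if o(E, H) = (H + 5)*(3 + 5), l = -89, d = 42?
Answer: -42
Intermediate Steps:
o(E, H) = 40 + 8*H (o(E, H) = (5 + H)*8 = 40 + 8*H)
(o(-2, 6) + l)*d = ((40 + 8*6) - 89)*42 = ((40 + 48) - 89)*42 = (88 - 89)*42 = -1*42 = -42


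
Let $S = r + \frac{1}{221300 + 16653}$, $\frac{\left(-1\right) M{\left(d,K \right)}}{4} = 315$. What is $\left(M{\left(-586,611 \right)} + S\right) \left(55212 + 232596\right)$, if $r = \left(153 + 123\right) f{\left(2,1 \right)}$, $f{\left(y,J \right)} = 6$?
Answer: $\frac{27119971989312}{237953} \approx 1.1397 \cdot 10^{8}$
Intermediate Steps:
$r = 1656$ ($r = \left(153 + 123\right) 6 = 276 \cdot 6 = 1656$)
$M{\left(d,K \right)} = -1260$ ($M{\left(d,K \right)} = \left(-4\right) 315 = -1260$)
$S = \frac{394050169}{237953}$ ($S = 1656 + \frac{1}{221300 + 16653} = 1656 + \frac{1}{237953} = \frac{394050169}{237953} \approx 1656.0$)
$\left(M{\left(-586,611 \right)} + S\right) \left(55212 + 232596\right) = \left(-1260 + \frac{394050169}{237953}\right) \left(55212 + 232596\right) = \frac{94229389}{237953} \cdot 287808 = \frac{27119971989312}{237953}$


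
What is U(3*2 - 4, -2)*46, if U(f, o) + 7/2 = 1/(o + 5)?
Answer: -437/3 ≈ -145.67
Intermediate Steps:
U(f, o) = -7/2 + 1/(5 + o) (U(f, o) = -7/2 + 1/(o + 5) = -7/2 + 1/(5 + o))
U(3*2 - 4, -2)*46 = ((-33 - 7*(-2))/(2*(5 - 2)))*46 = ((1/2)*(-33 + 14)/3)*46 = ((1/2)*(1/3)*(-19))*46 = -19/6*46 = -437/3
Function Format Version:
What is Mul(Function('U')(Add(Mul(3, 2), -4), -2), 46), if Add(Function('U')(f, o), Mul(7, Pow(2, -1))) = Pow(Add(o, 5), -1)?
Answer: Rational(-437, 3) ≈ -145.67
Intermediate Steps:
Function('U')(f, o) = Add(Rational(-7, 2), Pow(Add(5, o), -1)) (Function('U')(f, o) = Add(Rational(-7, 2), Pow(Add(o, 5), -1)) = Add(Rational(-7, 2), Pow(Add(5, o), -1)))
Mul(Function('U')(Add(Mul(3, 2), -4), -2), 46) = Mul(Mul(Rational(1, 2), Pow(Add(5, -2), -1), Add(-33, Mul(-7, -2))), 46) = Mul(Mul(Rational(1, 2), Pow(3, -1), Add(-33, 14)), 46) = Mul(Mul(Rational(1, 2), Rational(1, 3), -19), 46) = Mul(Rational(-19, 6), 46) = Rational(-437, 3)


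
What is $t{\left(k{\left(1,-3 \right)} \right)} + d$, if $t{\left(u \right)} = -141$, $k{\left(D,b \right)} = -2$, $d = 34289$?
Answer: $34148$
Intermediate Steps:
$t{\left(k{\left(1,-3 \right)} \right)} + d = -141 + 34289 = 34148$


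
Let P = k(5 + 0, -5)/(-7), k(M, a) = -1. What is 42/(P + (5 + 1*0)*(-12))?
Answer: -294/419 ≈ -0.70167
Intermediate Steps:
P = ⅐ (P = -1/(-7) = -1*(-⅐) = ⅐ ≈ 0.14286)
42/(P + (5 + 1*0)*(-12)) = 42/(⅐ + (5 + 1*0)*(-12)) = 42/(⅐ + (5 + 0)*(-12)) = 42/(⅐ + 5*(-12)) = 42/(⅐ - 60) = 42/(-419/7) = 42*(-7/419) = -294/419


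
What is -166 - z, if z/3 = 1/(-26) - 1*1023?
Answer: 75481/26 ≈ 2903.1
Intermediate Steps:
z = -79797/26 (z = 3*(1/(-26) - 1*1023) = 3*(-1/26 - 1023) = 3*(-26599/26) = -79797/26 ≈ -3069.1)
-166 - z = -166 - 1*(-79797/26) = -166 + 79797/26 = 75481/26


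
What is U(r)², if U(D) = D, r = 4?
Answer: 16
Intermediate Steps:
U(r)² = 4² = 16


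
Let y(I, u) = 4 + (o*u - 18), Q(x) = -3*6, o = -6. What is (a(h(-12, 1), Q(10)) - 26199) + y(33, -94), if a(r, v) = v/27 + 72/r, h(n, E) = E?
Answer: -76733/3 ≈ -25578.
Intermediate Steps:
Q(x) = -18
a(r, v) = 72/r + v/27 (a(r, v) = v*(1/27) + 72/r = v/27 + 72/r = 72/r + v/27)
y(I, u) = -14 - 6*u (y(I, u) = 4 + (-6*u - 18) = 4 + (-18 - 6*u) = -14 - 6*u)
(a(h(-12, 1), Q(10)) - 26199) + y(33, -94) = ((72/1 + (1/27)*(-18)) - 26199) + (-14 - 6*(-94)) = ((72*1 - ⅔) - 26199) + (-14 + 564) = ((72 - ⅔) - 26199) + 550 = (214/3 - 26199) + 550 = -78383/3 + 550 = -76733/3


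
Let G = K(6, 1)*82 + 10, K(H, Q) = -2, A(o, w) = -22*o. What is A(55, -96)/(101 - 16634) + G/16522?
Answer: 72089/1128753 ≈ 0.063866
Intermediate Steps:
G = -154 (G = -2*82 + 10 = -164 + 10 = -154)
A(55, -96)/(101 - 16634) + G/16522 = (-22*55)/(101 - 16634) - 154/16522 = -1210/(-16533) - 154*1/16522 = -1210*(-1/16533) - 7/751 = 110/1503 - 7/751 = 72089/1128753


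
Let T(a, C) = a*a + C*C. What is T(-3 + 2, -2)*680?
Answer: 3400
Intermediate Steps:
T(a, C) = C**2 + a**2 (T(a, C) = a**2 + C**2 = C**2 + a**2)
T(-3 + 2, -2)*680 = ((-2)**2 + (-3 + 2)**2)*680 = (4 + (-1)**2)*680 = (4 + 1)*680 = 5*680 = 3400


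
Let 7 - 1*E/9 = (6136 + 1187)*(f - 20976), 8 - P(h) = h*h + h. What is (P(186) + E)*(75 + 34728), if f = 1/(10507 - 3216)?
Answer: 350789907924687312/7291 ≈ 4.8113e+13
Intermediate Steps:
f = 1/7291 ≈ 0.00013716
P(h) = 8 - h - h² (P(h) = 8 - (h*h + h) = 8 - (h² + h) = 8 - (h + h²) = 8 + (-h - h²) = 8 - h - h²)
E = 10079554399938/7291 (E = 63 - 9*(6136 + 1187)*(1/7291 - 20976) = 63 - 65907*(-152936015)/7291 = 63 - 9*(-1119950437845/7291) = 63 + 10079553940605/7291 = 10079554399938/7291 ≈ 1.3825e+9)
(P(186) + E)*(75 + 34728) = ((8 - 1*186 - 1*186²) + 10079554399938/7291)*(75 + 34728) = ((8 - 186 - 1*34596) + 10079554399938/7291)*34803 = ((8 - 186 - 34596) + 10079554399938/7291)*34803 = (-34774 + 10079554399938/7291)*34803 = (10079300862704/7291)*34803 = 350789907924687312/7291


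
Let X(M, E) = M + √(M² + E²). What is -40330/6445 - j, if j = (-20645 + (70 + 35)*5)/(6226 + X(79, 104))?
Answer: -19624020061/6402457844 - 2515*√17057/4966996 ≈ -3.1312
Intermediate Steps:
X(M, E) = M + √(E² + M²)
j = -20120/(6305 + √17057) (j = (-20645 + (70 + 35)*5)/(6226 + (79 + √(104² + 79²))) = (-20645 + 105*5)/(6226 + (79 + √(10816 + 6241))) = (-20645 + 525)/(6226 + (79 + √17057)) = -20120/(6305 + √17057) ≈ -3.1264)
-40330/6445 - j = -40330/6445 - (-15857075/4966996 + 2515*√17057/4966996) = -40330*1/6445 + (15857075/4966996 - 2515*√17057/4966996) = -8066/1289 + (15857075/4966996 - 2515*√17057/4966996) = -19624020061/6402457844 - 2515*√17057/4966996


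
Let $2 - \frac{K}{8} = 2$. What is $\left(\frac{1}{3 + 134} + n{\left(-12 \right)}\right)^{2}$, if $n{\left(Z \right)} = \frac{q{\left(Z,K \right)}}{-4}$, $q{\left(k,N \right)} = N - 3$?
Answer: $\frac{172225}{300304} \approx 0.5735$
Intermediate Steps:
$K = 0$ ($K = 16 - 16 = 0$)
$q{\left(k,N \right)} = -3 + N$
$n{\left(Z \right)} = \frac{3}{4}$ ($n{\left(Z \right)} = \frac{-3 + 0}{-4} = \left(-3\right) \left(- \frac{1}{4}\right) = \frac{3}{4}$)
$\left(\frac{1}{3 + 134} + n{\left(-12 \right)}\right)^{2} = \left(\frac{1}{3 + 134} + \frac{3}{4}\right)^{2} = \left(\frac{1}{137} + \frac{3}{4}\right)^{2} = \left(\frac{415}{548}\right)^{2} = \frac{172225}{300304}$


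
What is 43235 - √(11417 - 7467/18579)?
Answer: 43235 - 12*√3040719649/6193 ≈ 43128.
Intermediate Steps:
43235 - √(11417 - 7467/18579) = 43235 - √(11417 - 7467*1/18579) = 43235 - √(11417 - 2489/6193) = 43235 - √(70702992/6193) = 43235 - 12*√3040719649/6193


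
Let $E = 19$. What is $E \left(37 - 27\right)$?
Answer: $190$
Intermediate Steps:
$E \left(37 - 27\right) = 19 \left(37 - 27\right) = 19 \cdot 10 = 190$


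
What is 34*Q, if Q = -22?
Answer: -748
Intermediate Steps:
34*Q = 34*(-22) = -748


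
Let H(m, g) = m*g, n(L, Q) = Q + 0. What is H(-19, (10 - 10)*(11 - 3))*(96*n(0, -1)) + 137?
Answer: 137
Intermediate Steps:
n(L, Q) = Q
H(m, g) = g*m
H(-19, (10 - 10)*(11 - 3))*(96*n(0, -1)) + 137 = (((10 - 10)*(11 - 3))*(-19))*(96*(-1)) + 137 = ((0*8)*(-19))*(-96) + 137 = (0*(-19))*(-96) + 137 = 0*(-96) + 137 = 0 + 137 = 137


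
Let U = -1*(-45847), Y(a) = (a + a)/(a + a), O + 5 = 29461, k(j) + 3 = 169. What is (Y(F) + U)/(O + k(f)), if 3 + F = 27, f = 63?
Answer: 22924/14811 ≈ 1.5478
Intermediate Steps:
k(j) = 166 (k(j) = -3 + 169 = 166)
O = 29456 (O = -5 + 29461 = 29456)
F = 24 (F = -3 + 27 = 24)
Y(a) = 1 (Y(a) = (2*a)/((2*a)) = (2*a)*(1/(2*a)) = 1)
U = 45847
(Y(F) + U)/(O + k(f)) = (1 + 45847)/(29456 + 166) = 45848/29622 = 45848*(1/29622) = 22924/14811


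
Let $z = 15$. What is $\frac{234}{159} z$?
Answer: $\frac{1170}{53} \approx 22.075$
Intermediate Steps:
$\frac{234}{159} z = \frac{234}{159} \cdot 15 = 234 \cdot \frac{1}{159} \cdot 15 = \frac{78}{53} \cdot 15 = \frac{1170}{53}$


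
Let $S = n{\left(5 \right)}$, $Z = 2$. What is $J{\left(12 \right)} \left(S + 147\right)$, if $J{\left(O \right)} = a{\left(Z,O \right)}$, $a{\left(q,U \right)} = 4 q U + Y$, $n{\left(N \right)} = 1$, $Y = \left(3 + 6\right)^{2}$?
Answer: $26196$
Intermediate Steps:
$Y = 81$ ($Y = 9^{2} = 81$)
$S = 1$
$a{\left(q,U \right)} = 81 + 4 U q$ ($a{\left(q,U \right)} = 4 q U + 81 = 4 U q + 81 = 81 + 4 U q$)
$J{\left(O \right)} = 81 + 8 O$ ($J{\left(O \right)} = 81 + 4 O 2 = 81 + 8 O$)
$J{\left(12 \right)} \left(S + 147\right) = \left(81 + 8 \cdot 12\right) \left(1 + 147\right) = \left(81 + 96\right) 148 = 177 \cdot 148 = 26196$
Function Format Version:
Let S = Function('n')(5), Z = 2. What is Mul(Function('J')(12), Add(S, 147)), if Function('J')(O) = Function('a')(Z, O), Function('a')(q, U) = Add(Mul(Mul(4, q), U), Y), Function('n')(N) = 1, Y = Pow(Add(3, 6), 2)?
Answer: 26196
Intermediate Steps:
Y = 81 (Y = Pow(9, 2) = 81)
S = 1
Function('a')(q, U) = Add(81, Mul(4, U, q)) (Function('a')(q, U) = Add(Mul(Mul(4, q), U), 81) = Add(Mul(4, U, q), 81) = Add(81, Mul(4, U, q)))
Function('J')(O) = Add(81, Mul(8, O)) (Function('J')(O) = Add(81, Mul(4, O, 2)) = Add(81, Mul(8, O)))
Mul(Function('J')(12), Add(S, 147)) = Mul(Add(81, Mul(8, 12)), Add(1, 147)) = Mul(Add(81, 96), 148) = Mul(177, 148) = 26196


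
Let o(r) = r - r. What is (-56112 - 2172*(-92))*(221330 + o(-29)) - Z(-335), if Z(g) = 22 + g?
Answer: 31807777273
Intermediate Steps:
o(r) = 0
(-56112 - 2172*(-92))*(221330 + o(-29)) - Z(-335) = (-56112 - 2172*(-92))*(221330 + 0) - (22 - 335) = (-56112 + 199824)*221330 - 1*(-313) = 143712*221330 + 313 = 31807776960 + 313 = 31807777273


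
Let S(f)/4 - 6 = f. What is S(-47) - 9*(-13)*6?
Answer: 538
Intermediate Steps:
S(f) = 24 + 4*f
S(-47) - 9*(-13)*6 = (24 + 4*(-47)) - 9*(-13)*6 = (24 - 188) + 117*6 = -164 + 702 = 538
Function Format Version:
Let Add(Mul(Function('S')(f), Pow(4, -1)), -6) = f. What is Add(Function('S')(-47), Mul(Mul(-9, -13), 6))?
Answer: 538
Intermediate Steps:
Function('S')(f) = Add(24, Mul(4, f))
Add(Function('S')(-47), Mul(Mul(-9, -13), 6)) = Add(Add(24, Mul(4, -47)), Mul(Mul(-9, -13), 6)) = Add(Add(24, -188), Mul(117, 6)) = Add(-164, 702) = 538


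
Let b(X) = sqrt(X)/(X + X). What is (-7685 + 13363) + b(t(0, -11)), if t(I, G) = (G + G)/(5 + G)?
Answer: 5678 + sqrt(33)/22 ≈ 5678.3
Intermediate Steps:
t(I, G) = 2*G/(5 + G) (t(I, G) = (2*G)/(5 + G) = 2*G/(5 + G))
b(X) = 1/(2*sqrt(X)) (b(X) = sqrt(X)/((2*X)) = (1/(2*X))*sqrt(X) = 1/(2*sqrt(X)))
(-7685 + 13363) + b(t(0, -11)) = (-7685 + 13363) + 1/(2*sqrt(2*(-11)/(5 - 11))) = 5678 + 1/(2*sqrt(2*(-11)/(-6))) = 5678 + 1/(2*sqrt(2*(-11)*(-1/6))) = 5678 + 1/(2*sqrt(11/3)) = 5678 + (sqrt(33)/11)/2 = 5678 + sqrt(33)/22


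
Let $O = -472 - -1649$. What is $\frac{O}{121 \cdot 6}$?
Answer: $\frac{107}{66} \approx 1.6212$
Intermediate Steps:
$O = 1177$ ($O = -472 + 1649 = 1177$)
$\frac{O}{121 \cdot 6} = \frac{1177}{121 \cdot 6} = \frac{1177}{726} = 1177 \cdot \frac{1}{726} = \frac{107}{66}$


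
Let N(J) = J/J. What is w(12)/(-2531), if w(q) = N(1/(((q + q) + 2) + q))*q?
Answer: -12/2531 ≈ -0.0047412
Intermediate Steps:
N(J) = 1
w(q) = q (w(q) = 1*q = q)
w(12)/(-2531) = 12/(-2531) = 12*(-1/2531) = -12/2531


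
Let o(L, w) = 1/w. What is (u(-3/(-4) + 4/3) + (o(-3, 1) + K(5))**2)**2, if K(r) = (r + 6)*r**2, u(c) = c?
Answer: 835646454769/144 ≈ 5.8031e+9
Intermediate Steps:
o(L, w) = 1/w
K(r) = r**2*(6 + r) (K(r) = (6 + r)*r**2 = r**2*(6 + r))
(u(-3/(-4) + 4/3) + (o(-3, 1) + K(5))**2)**2 = ((-3/(-4) + 4/3) + (1/1 + 5**2*(6 + 5))**2)**2 = ((-3*(-1/4) + 4*(1/3)) + (1 + 25*11)**2)**2 = ((3/4 + 4/3) + (1 + 275)**2)**2 = (25/12 + 276**2)**2 = (25/12 + 76176)**2 = (914137/12)**2 = 835646454769/144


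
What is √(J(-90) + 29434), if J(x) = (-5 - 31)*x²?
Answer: I*√262166 ≈ 512.02*I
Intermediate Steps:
J(x) = -36*x²
√(J(-90) + 29434) = √(-36*(-90)² + 29434) = √(-36*8100 + 29434) = √(-291600 + 29434) = √(-262166) = I*√262166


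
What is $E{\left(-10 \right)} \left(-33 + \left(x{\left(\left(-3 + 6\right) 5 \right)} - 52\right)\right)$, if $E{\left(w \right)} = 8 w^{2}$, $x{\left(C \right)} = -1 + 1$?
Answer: $-68000$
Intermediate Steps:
$x{\left(C \right)} = 0$
$E{\left(-10 \right)} \left(-33 + \left(x{\left(\left(-3 + 6\right) 5 \right)} - 52\right)\right) = 8 \left(-10\right)^{2} \left(-33 + \left(0 - 52\right)\right) = 8 \cdot 100 \left(-33 - 52\right) = 800 \left(-85\right) = -68000$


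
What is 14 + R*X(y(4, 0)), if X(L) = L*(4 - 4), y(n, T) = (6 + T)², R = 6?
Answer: 14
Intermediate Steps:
X(L) = 0 (X(L) = L*0 = 0)
14 + R*X(y(4, 0)) = 14 + 6*0 = 14 + 0 = 14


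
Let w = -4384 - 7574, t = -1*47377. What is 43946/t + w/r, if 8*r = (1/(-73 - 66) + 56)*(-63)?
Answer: 2778255682/106074507 ≈ 26.192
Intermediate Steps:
t = -47377
w = -11958
r = -490329/1112 (r = ((1/(-73 - 66) + 56)*(-63))/8 = ((1/(-139) + 56)*(-63))/8 = ((-1/139 + 56)*(-63))/8 = ((7783/139)*(-63))/8 = (⅛)*(-490329/139) = -490329/1112 ≈ -440.94)
43946/t + w/r = 43946/(-47377) - 11958/(-490329/1112) = 43946*(-1/47377) - 11958*(-1112/490329) = -602/649 + 4432432/163443 = 2778255682/106074507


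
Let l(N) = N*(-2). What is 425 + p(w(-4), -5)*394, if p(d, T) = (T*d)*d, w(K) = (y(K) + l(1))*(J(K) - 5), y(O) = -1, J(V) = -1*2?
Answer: -868345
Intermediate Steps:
J(V) = -2
l(N) = -2*N
w(K) = 21 (w(K) = (-1 - 2*1)*(-2 - 5) = (-1 - 2)*(-7) = -3*(-7) = 21)
p(d, T) = T*d**2
425 + p(w(-4), -5)*394 = 425 - 5*21**2*394 = 425 - 5*441*394 = 425 - 2205*394 = 425 - 868770 = -868345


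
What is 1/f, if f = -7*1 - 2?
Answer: -1/9 ≈ -0.11111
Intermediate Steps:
f = -9 (f = -7 - 2 = -9)
1/f = 1/(-9) = -1/9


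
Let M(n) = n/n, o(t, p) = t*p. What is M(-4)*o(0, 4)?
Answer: 0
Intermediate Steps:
o(t, p) = p*t
M(n) = 1
M(-4)*o(0, 4) = 1*(4*0) = 1*0 = 0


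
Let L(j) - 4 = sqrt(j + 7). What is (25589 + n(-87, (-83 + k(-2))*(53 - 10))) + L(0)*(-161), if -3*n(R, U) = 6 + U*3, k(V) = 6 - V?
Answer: 28168 - 161*sqrt(7) ≈ 27742.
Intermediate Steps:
L(j) = 4 + sqrt(7 + j) (L(j) = 4 + sqrt(j + 7) = 4 + sqrt(7 + j))
n(R, U) = -2 - U (n(R, U) = -(6 + U*3)/3 = -(6 + 3*U)/3 = -2 - U)
(25589 + n(-87, (-83 + k(-2))*(53 - 10))) + L(0)*(-161) = (25589 + (-2 - (-83 + (6 - 1*(-2)))*(53 - 10))) + (4 + sqrt(7 + 0))*(-161) = (25589 + (-2 - (-83 + (6 + 2))*43)) + (4 + sqrt(7))*(-161) = (25589 + (-2 - (-83 + 8)*43)) + (-644 - 161*sqrt(7)) = (25589 + (-2 - (-75)*43)) + (-644 - 161*sqrt(7)) = (25589 + (-2 - 1*(-3225))) + (-644 - 161*sqrt(7)) = (25589 + (-2 + 3225)) + (-644 - 161*sqrt(7)) = (25589 + 3223) + (-644 - 161*sqrt(7)) = 28812 + (-644 - 161*sqrt(7)) = 28168 - 161*sqrt(7)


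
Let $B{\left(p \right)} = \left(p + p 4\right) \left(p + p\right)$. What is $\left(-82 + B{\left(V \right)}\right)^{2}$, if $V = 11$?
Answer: $1272384$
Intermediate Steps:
$B{\left(p \right)} = 10 p^{2}$ ($B{\left(p \right)} = \left(p + 4 p\right) 2 p = 5 p 2 p = 10 p^{2}$)
$\left(-82 + B{\left(V \right)}\right)^{2} = \left(-82 + 10 \cdot 11^{2}\right)^{2} = \left(-82 + 10 \cdot 121\right)^{2} = \left(-82 + 1210\right)^{2} = 1128^{2} = 1272384$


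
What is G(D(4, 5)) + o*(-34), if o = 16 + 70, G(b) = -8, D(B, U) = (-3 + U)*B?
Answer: -2932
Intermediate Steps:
D(B, U) = B*(-3 + U)
o = 86
G(D(4, 5)) + o*(-34) = -8 + 86*(-34) = -8 - 2924 = -2932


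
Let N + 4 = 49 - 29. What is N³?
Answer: 4096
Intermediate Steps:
N = 16 (N = -4 + (49 - 29) = -4 + 20 = 16)
N³ = 16³ = 4096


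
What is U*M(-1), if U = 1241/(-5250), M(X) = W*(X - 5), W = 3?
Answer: 3723/875 ≈ 4.2549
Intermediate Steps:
M(X) = -15 + 3*X (M(X) = 3*(X - 5) = 3*(-5 + X) = -15 + 3*X)
U = -1241/5250 (U = 1241*(-1/5250) = -1241/5250 ≈ -0.23638)
U*M(-1) = -1241*(-15 + 3*(-1))/5250 = -1241*(-15 - 3)/5250 = -1241/5250*(-18) = 3723/875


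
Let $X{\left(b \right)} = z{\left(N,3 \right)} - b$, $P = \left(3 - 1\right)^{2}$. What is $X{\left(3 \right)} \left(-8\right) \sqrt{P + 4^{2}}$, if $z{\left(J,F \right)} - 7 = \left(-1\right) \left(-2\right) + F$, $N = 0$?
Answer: $- 144 \sqrt{5} \approx -321.99$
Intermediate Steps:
$z{\left(J,F \right)} = 9 + F$ ($z{\left(J,F \right)} = 7 + \left(\left(-1\right) \left(-2\right) + F\right) = 7 + \left(2 + F\right) = 9 + F$)
$P = 4$ ($P = 2^{2} = 4$)
$X{\left(b \right)} = 12 - b$ ($X{\left(b \right)} = \left(9 + 3\right) - b = 12 - b$)
$X{\left(3 \right)} \left(-8\right) \sqrt{P + 4^{2}} = \left(12 - 3\right) \left(-8\right) \sqrt{4 + 4^{2}} = \left(12 - 3\right) \left(-8\right) \sqrt{4 + 16} = 9 \left(-8\right) \sqrt{20} = - 72 \cdot 2 \sqrt{5} = - 144 \sqrt{5}$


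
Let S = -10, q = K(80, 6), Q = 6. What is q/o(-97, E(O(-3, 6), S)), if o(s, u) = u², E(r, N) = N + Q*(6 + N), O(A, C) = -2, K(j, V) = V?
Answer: 3/578 ≈ 0.0051903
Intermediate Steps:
q = 6
E(r, N) = 36 + 7*N (E(r, N) = N + 6*(6 + N) = N + (36 + 6*N) = 36 + 7*N)
q/o(-97, E(O(-3, 6), S)) = 6/((36 + 7*(-10))²) = 6/((36 - 70)²) = 6/((-34)²) = 6/1156 = 6*(1/1156) = 3/578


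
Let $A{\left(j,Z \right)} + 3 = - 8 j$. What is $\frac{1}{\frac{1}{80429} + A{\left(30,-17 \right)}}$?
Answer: $- \frac{80429}{19544246} \approx -0.0041152$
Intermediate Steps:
$A{\left(j,Z \right)} = -3 - 8 j$
$\frac{1}{\frac{1}{80429} + A{\left(30,-17 \right)}} = \frac{1}{\frac{1}{80429} - 243} = \frac{1}{- \frac{19544246}{80429}} = - \frac{80429}{19544246}$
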